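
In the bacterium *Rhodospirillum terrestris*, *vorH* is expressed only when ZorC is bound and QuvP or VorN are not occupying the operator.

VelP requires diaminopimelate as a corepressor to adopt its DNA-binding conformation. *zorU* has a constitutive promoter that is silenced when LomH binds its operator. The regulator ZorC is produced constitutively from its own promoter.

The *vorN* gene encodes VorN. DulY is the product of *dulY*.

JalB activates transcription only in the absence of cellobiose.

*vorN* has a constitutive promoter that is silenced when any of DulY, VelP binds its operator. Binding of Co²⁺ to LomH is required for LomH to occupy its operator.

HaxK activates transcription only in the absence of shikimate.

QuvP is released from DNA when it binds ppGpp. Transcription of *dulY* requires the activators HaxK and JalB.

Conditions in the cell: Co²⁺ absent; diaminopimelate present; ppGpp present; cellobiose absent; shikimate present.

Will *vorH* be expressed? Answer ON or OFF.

ppGpp is present, so QuvP is inactive.
Shikimate is present, so HaxK is inactive.
Cellobiose is absent, so JalB is active.
Required activator HaxK is absent, so *dulY* is not transcribed.
So DulY is not produced.
Diaminopimelate is present, so VelP is active.
With repressor VelP bound, *vorN* is not transcribed.
So VorN is not produced.
ZorC is produced constitutively and is active.
No repressor is bound and ZorC is active, so *vorH* is transcribed.

ON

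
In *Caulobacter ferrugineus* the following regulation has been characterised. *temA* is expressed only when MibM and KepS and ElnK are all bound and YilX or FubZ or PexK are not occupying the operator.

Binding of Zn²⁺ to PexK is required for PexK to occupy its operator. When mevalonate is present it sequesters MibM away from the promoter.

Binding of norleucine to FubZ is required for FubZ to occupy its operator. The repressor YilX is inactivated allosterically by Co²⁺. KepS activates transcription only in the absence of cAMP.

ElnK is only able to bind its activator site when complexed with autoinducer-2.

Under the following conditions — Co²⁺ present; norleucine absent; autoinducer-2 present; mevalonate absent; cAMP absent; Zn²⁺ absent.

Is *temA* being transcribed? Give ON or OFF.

ON

Co²⁺ is present, so YilX is inactive.
Mevalonate is absent, so MibM is active.
cAMP is absent, so KepS is active.
Norleucine is absent, so FubZ is inactive.
Autoinducer-2 is present, so ElnK is active.
Zn²⁺ is absent, so PexK is inactive.
No repressor is bound and MibM and KepS and ElnK are active, so *temA* is transcribed.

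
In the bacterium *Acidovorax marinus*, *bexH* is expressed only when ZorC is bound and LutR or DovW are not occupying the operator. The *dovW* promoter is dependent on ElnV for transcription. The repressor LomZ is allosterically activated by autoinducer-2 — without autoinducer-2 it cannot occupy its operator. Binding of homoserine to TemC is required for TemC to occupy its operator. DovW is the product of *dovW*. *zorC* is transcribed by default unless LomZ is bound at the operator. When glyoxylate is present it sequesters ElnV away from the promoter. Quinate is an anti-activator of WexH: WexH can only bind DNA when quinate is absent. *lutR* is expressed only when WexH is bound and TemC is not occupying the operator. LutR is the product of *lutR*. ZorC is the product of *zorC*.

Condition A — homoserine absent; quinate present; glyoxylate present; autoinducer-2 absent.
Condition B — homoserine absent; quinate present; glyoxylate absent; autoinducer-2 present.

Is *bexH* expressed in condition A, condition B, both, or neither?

Condition A:
Homoserine is absent, so TemC is inactive.
Quinate is present, so WexH is inactive.
Required activator WexH is absent, so *lutR* is not transcribed.
So LutR is not produced.
Glyoxylate is present, so ElnV is inactive.
Required activator ElnV is absent, so *dovW* is not transcribed.
So DovW is not produced.
Autoinducer-2 is absent, so LomZ is inactive.
With no repressor bound, *zorC* is transcribed.
So ZorC is produced and active.
No repressor is bound and ZorC is active, so *bexH* is transcribed.
→ *bexH* is ON in A.
Condition B:
Homoserine is absent, so TemC is inactive.
Quinate is present, so WexH is inactive.
Required activator WexH is absent, so *lutR* is not transcribed.
So LutR is not produced.
Glyoxylate is absent, so ElnV is active.
No repressor is bound and ElnV is active, so *dovW* is transcribed.
So DovW is produced and active.
Autoinducer-2 is present, so LomZ is active.
With repressor LomZ bound, *zorC* is not transcribed.
So ZorC is not produced.
With repressor DovW bound, *bexH* is not transcribed.
→ *bexH* is OFF in B.

A only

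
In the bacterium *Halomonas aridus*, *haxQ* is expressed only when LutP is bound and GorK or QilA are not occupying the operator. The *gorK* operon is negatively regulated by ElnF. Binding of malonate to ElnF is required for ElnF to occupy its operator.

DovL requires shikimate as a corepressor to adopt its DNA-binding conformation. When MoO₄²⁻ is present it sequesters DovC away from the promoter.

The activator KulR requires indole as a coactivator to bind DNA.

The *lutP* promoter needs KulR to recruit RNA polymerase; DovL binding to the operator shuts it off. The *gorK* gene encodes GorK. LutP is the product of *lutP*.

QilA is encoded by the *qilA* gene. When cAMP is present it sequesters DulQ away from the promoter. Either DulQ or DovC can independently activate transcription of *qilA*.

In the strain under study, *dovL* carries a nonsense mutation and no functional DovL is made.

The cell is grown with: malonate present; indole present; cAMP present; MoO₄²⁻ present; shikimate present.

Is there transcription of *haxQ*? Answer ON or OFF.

Malonate is present, so ElnF is active.
With repressor ElnF bound, *gorK* is not transcribed.
So GorK is not produced.
cAMP is present, so DulQ is inactive.
MoO₄²⁻ is present, so DovC is inactive.
No activator is available at the *qilA* promoter, so *qilA* is not transcribed.
So QilA is not produced.
DovL is non-functional in this strain, so it has no effect.
Indole is present, so KulR is active.
No repressor is bound and KulR is active, so *lutP* is transcribed.
So LutP is produced and active.
No repressor is bound and LutP is active, so *haxQ* is transcribed.

ON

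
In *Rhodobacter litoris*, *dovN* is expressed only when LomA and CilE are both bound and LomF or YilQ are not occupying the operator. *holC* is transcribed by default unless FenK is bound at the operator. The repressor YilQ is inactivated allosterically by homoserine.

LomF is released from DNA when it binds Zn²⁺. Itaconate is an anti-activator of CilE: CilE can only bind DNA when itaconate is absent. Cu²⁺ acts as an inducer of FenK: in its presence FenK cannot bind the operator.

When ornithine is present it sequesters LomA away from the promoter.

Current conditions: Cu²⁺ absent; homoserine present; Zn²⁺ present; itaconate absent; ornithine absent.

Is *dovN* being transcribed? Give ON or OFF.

Zn²⁺ is present, so LomF is inactive.
Homoserine is present, so YilQ is inactive.
Ornithine is absent, so LomA is active.
Itaconate is absent, so CilE is active.
No repressor is bound and LomA and CilE are active, so *dovN* is transcribed.

ON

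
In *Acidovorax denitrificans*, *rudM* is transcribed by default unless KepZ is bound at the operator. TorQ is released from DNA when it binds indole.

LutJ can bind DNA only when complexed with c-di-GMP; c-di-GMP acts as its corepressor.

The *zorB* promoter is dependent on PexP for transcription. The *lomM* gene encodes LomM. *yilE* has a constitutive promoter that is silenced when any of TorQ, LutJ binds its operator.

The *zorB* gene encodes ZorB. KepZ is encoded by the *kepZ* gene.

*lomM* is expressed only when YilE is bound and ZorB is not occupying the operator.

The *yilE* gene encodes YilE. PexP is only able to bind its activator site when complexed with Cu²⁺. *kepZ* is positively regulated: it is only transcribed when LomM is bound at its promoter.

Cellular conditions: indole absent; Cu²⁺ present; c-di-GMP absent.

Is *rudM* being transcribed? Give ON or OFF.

ON

Indole is absent, so TorQ is active.
c-di-GMP is absent, so LutJ is inactive.
With repressor TorQ bound, *yilE* is not transcribed.
So YilE is not produced.
Cu²⁺ is present, so PexP is active.
No repressor is bound and PexP is active, so *zorB* is transcribed.
So ZorB is produced and active.
With repressor ZorB bound, *lomM* is not transcribed.
So LomM is not produced.
Required activator LomM is absent, so *kepZ* is not transcribed.
So KepZ is not produced.
With no repressor bound, *rudM* is transcribed.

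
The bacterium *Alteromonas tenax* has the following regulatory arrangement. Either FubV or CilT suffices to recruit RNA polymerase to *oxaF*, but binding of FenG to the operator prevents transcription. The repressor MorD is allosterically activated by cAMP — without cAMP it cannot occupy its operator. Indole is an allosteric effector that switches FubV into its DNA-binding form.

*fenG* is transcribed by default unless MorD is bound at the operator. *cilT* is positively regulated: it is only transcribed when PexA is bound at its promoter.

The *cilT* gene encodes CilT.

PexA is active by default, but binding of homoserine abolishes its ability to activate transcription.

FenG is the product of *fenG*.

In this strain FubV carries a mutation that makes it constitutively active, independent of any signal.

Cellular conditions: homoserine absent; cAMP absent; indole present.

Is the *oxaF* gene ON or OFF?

cAMP is absent, so MorD is inactive.
With no repressor bound, *fenG* is transcribed.
So FenG is produced and active.
FubV is constitutively active in this strain.
Homoserine is absent, so PexA is active.
No repressor is bound and PexA is active, so *cilT* is transcribed.
So CilT is produced and active.
With repressor FenG bound, *oxaF* is not transcribed.

OFF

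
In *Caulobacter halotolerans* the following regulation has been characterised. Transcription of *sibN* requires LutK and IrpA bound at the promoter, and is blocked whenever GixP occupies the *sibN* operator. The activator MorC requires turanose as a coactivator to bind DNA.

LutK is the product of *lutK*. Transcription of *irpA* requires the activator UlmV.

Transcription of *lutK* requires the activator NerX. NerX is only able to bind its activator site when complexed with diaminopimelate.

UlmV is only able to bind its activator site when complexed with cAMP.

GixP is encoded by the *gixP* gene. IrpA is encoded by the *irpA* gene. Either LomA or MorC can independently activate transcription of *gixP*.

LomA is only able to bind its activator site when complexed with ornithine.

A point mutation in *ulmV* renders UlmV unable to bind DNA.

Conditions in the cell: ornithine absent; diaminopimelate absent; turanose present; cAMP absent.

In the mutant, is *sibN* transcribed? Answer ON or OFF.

OFF

Diaminopimelate is absent, so NerX is inactive.
Required activator NerX is absent, so *lutK* is not transcribed.
So LutK is not produced.
UlmV is non-functional in this strain, so it has no effect.
Required activator UlmV is absent, so *irpA* is not transcribed.
So IrpA is not produced.
Ornithine is absent, so LomA is inactive.
Turanose is present, so MorC is active.
Activator MorC is present, so *gixP* is transcribed.
So GixP is produced and active.
With repressor GixP bound, *sibN* is not transcribed.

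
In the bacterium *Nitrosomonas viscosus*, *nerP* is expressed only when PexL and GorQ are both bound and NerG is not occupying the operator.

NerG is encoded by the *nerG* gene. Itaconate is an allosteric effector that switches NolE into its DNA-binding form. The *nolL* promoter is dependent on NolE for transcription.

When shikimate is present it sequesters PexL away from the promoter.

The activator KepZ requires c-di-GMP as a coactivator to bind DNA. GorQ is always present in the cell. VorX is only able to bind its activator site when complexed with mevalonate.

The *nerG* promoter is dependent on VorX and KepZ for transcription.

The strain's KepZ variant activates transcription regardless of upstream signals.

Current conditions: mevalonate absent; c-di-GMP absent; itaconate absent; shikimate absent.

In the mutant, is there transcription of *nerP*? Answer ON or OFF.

ON

Mevalonate is absent, so VorX is inactive.
KepZ is constitutively active in this strain.
Required activator VorX is absent, so *nerG* is not transcribed.
So NerG is not produced.
Shikimate is absent, so PexL is active.
GorQ is produced constitutively and is active.
No repressor is bound and PexL and GorQ are active, so *nerP* is transcribed.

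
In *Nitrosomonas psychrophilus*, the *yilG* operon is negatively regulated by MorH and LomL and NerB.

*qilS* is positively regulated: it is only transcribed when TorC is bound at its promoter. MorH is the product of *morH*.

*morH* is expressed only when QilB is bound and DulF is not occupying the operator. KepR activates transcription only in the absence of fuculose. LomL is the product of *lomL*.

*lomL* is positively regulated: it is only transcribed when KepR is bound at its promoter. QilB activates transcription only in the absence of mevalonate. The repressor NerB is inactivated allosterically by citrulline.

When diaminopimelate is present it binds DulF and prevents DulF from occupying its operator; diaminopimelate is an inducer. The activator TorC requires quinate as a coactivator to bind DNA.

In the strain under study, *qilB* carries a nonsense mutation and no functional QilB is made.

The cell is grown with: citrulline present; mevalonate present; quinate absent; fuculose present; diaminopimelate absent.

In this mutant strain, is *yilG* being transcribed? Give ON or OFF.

ON

Diaminopimelate is absent, so DulF is active.
QilB is non-functional in this strain, so it has no effect.
With repressor DulF bound, *morH* is not transcribed.
So MorH is not produced.
Fuculose is present, so KepR is inactive.
Required activator KepR is absent, so *lomL* is not transcribed.
So LomL is not produced.
Citrulline is present, so NerB is inactive.
With no repressor bound, *yilG* is transcribed.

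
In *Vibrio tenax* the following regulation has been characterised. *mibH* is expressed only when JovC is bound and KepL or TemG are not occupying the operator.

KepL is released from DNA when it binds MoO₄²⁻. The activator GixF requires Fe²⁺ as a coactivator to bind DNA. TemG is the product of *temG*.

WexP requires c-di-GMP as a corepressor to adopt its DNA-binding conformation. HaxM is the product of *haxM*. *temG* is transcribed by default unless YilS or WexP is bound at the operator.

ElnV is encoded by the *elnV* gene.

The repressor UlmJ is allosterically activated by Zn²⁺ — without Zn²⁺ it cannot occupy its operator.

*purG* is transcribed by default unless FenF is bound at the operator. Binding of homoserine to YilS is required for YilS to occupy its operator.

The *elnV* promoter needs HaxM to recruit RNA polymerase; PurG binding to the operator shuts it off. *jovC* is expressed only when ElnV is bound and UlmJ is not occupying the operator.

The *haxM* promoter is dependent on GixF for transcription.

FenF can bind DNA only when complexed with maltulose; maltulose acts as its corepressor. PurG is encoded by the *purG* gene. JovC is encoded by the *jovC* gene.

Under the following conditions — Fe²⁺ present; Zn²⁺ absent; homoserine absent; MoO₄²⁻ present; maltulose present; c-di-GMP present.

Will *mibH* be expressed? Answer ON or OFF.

MoO₄²⁻ is present, so KepL is inactive.
Homoserine is absent, so YilS is inactive.
c-di-GMP is present, so WexP is active.
With repressor WexP bound, *temG* is not transcribed.
So TemG is not produced.
Zn²⁺ is absent, so UlmJ is inactive.
Fe²⁺ is present, so GixF is active.
No repressor is bound and GixF is active, so *haxM* is transcribed.
So HaxM is produced and active.
Maltulose is present, so FenF is active.
With repressor FenF bound, *purG* is not transcribed.
So PurG is not produced.
No repressor is bound and HaxM is active, so *elnV* is transcribed.
So ElnV is produced and active.
No repressor is bound and ElnV is active, so *jovC* is transcribed.
So JovC is produced and active.
No repressor is bound and JovC is active, so *mibH* is transcribed.

ON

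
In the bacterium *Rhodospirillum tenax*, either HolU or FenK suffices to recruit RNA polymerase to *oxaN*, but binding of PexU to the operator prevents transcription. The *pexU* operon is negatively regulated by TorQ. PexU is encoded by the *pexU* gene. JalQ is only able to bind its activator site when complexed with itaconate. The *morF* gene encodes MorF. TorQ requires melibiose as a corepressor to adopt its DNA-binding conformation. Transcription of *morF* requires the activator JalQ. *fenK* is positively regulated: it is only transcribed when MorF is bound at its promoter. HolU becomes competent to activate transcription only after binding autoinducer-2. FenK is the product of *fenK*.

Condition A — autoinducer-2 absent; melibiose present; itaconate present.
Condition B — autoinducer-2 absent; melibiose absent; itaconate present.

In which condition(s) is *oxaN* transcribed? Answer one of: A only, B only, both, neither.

Condition A:
Autoinducer-2 is absent, so HolU is inactive.
Melibiose is present, so TorQ is active.
With repressor TorQ bound, *pexU* is not transcribed.
So PexU is not produced.
Itaconate is present, so JalQ is active.
No repressor is bound and JalQ is active, so *morF* is transcribed.
So MorF is produced and active.
No repressor is bound and MorF is active, so *fenK* is transcribed.
So FenK is produced and active.
Activator FenK is present, so *oxaN* is transcribed.
→ *oxaN* is ON in A.
Condition B:
Autoinducer-2 is absent, so HolU is inactive.
Melibiose is absent, so TorQ is inactive.
With no repressor bound, *pexU* is transcribed.
So PexU is produced and active.
Itaconate is present, so JalQ is active.
No repressor is bound and JalQ is active, so *morF* is transcribed.
So MorF is produced and active.
No repressor is bound and MorF is active, so *fenK* is transcribed.
So FenK is produced and active.
With repressor PexU bound, *oxaN* is not transcribed.
→ *oxaN* is OFF in B.

A only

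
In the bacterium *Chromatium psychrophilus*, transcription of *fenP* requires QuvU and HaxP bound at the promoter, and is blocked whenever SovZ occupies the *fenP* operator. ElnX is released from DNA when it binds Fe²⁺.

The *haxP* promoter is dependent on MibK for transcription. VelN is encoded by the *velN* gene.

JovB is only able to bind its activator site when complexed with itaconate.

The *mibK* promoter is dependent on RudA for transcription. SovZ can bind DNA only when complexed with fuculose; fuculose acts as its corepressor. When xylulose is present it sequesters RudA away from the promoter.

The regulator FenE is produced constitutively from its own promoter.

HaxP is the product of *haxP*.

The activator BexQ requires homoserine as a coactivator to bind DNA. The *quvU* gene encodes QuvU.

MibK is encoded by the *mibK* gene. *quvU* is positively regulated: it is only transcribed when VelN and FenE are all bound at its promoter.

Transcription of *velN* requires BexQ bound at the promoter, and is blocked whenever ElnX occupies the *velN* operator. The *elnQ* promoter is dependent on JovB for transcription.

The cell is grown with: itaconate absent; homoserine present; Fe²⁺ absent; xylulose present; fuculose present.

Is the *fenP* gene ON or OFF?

OFF

Homoserine is present, so BexQ is active.
Fe²⁺ is absent, so ElnX is active.
With repressor ElnX bound, *velN* is not transcribed.
So VelN is not produced.
FenE is produced constitutively and is active.
Required activator VelN is absent, so *quvU* is not transcribed.
So QuvU is not produced.
Xylulose is present, so RudA is inactive.
Required activator RudA is absent, so *mibK* is not transcribed.
So MibK is not produced.
Required activator MibK is absent, so *haxP* is not transcribed.
So HaxP is not produced.
Fuculose is present, so SovZ is active.
With repressor SovZ bound, *fenP* is not transcribed.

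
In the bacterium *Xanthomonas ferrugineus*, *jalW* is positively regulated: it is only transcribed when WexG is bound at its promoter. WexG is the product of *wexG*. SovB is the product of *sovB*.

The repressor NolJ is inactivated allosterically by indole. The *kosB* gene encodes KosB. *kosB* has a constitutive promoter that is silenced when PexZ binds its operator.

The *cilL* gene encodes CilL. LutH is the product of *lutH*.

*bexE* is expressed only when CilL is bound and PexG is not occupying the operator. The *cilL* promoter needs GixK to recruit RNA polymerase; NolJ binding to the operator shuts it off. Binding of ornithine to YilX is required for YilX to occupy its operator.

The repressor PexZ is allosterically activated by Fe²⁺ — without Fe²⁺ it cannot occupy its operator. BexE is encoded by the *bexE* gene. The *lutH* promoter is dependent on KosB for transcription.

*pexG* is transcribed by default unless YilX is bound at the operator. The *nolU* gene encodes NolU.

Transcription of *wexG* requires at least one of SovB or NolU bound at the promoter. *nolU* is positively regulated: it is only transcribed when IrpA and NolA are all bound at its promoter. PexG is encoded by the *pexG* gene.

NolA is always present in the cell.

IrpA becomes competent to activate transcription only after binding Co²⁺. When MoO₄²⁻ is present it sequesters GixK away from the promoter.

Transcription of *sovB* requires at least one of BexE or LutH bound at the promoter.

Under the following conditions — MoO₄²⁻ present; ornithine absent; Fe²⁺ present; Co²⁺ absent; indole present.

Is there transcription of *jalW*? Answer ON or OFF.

OFF

MoO₄²⁻ is present, so GixK is inactive.
Indole is present, so NolJ is inactive.
Required activator GixK is absent, so *cilL* is not transcribed.
So CilL is not produced.
Ornithine is absent, so YilX is inactive.
With no repressor bound, *pexG* is transcribed.
So PexG is produced and active.
With repressor PexG bound, *bexE* is not transcribed.
So BexE is not produced.
Fe²⁺ is present, so PexZ is active.
With repressor PexZ bound, *kosB* is not transcribed.
So KosB is not produced.
Required activator KosB is absent, so *lutH* is not transcribed.
So LutH is not produced.
No activator is available at the *sovB* promoter, so *sovB* is not transcribed.
So SovB is not produced.
Co²⁺ is absent, so IrpA is inactive.
NolA is produced constitutively and is active.
Required activator IrpA is absent, so *nolU* is not transcribed.
So NolU is not produced.
No activator is available at the *wexG* promoter, so *wexG* is not transcribed.
So WexG is not produced.
Required activator WexG is absent, so *jalW* is not transcribed.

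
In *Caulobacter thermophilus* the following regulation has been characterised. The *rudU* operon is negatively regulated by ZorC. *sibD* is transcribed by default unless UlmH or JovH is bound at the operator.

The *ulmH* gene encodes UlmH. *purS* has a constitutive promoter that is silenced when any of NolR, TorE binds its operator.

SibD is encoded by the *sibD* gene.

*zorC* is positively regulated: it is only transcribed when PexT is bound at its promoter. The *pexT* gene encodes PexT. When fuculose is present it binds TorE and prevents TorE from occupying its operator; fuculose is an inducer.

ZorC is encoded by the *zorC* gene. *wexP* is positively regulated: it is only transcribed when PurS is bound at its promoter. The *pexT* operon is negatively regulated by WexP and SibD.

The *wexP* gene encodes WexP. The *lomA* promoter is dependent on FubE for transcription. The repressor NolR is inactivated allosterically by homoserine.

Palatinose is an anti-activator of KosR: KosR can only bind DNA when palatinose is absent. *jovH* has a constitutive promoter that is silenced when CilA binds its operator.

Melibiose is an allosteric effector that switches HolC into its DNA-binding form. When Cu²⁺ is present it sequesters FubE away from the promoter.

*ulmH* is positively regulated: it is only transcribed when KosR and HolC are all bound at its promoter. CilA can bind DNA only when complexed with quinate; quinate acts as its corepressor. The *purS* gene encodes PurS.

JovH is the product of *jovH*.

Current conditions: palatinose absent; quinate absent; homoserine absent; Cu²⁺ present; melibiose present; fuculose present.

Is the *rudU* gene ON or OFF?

Homoserine is absent, so NolR is active.
Fuculose is present, so TorE is inactive.
With repressor NolR bound, *purS* is not transcribed.
So PurS is not produced.
Required activator PurS is absent, so *wexP* is not transcribed.
So WexP is not produced.
Palatinose is absent, so KosR is active.
Melibiose is present, so HolC is active.
No repressor is bound and KosR and HolC are active, so *ulmH* is transcribed.
So UlmH is produced and active.
Quinate is absent, so CilA is inactive.
With no repressor bound, *jovH* is transcribed.
So JovH is produced and active.
With repressor UlmH bound, *sibD* is not transcribed.
So SibD is not produced.
With no repressor bound, *pexT* is transcribed.
So PexT is produced and active.
No repressor is bound and PexT is active, so *zorC* is transcribed.
So ZorC is produced and active.
With repressor ZorC bound, *rudU* is not transcribed.

OFF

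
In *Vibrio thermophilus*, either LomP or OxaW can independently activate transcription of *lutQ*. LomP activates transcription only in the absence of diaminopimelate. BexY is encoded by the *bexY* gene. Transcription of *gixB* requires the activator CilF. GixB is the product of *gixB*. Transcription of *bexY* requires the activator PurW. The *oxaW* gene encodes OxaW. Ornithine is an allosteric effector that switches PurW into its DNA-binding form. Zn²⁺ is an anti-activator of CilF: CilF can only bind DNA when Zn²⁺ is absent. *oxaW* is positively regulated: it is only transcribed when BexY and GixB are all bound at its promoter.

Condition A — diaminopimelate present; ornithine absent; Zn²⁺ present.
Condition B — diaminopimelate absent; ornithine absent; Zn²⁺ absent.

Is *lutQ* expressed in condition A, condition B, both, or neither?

Condition A:
Diaminopimelate is present, so LomP is inactive.
Ornithine is absent, so PurW is inactive.
Required activator PurW is absent, so *bexY* is not transcribed.
So BexY is not produced.
Zn²⁺ is present, so CilF is inactive.
Required activator CilF is absent, so *gixB* is not transcribed.
So GixB is not produced.
Required activator BexY is absent, so *oxaW* is not transcribed.
So OxaW is not produced.
No activator is available at the *lutQ* promoter, so *lutQ* is not transcribed.
→ *lutQ* is OFF in A.
Condition B:
Diaminopimelate is absent, so LomP is active.
Ornithine is absent, so PurW is inactive.
Required activator PurW is absent, so *bexY* is not transcribed.
So BexY is not produced.
Zn²⁺ is absent, so CilF is active.
No repressor is bound and CilF is active, so *gixB* is transcribed.
So GixB is produced and active.
Required activator BexY is absent, so *oxaW* is not transcribed.
So OxaW is not produced.
Activator LomP is present, so *lutQ* is transcribed.
→ *lutQ* is ON in B.

B only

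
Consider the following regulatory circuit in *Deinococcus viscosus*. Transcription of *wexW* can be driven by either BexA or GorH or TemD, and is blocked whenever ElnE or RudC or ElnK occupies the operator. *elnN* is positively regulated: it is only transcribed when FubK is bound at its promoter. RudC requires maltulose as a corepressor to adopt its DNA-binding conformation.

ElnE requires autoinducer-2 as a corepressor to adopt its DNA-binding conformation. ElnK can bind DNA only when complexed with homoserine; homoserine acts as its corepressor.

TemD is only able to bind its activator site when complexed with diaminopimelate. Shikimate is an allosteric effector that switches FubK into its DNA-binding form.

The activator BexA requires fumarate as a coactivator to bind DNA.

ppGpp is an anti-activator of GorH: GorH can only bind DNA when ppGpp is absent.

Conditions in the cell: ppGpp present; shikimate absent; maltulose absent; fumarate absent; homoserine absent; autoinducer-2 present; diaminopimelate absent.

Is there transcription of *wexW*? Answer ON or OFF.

Autoinducer-2 is present, so ElnE is active.
Fumarate is absent, so BexA is inactive.
Maltulose is absent, so RudC is inactive.
ppGpp is present, so GorH is inactive.
Diaminopimelate is absent, so TemD is inactive.
Homoserine is absent, so ElnK is inactive.
With repressor ElnE bound, *wexW* is not transcribed.

OFF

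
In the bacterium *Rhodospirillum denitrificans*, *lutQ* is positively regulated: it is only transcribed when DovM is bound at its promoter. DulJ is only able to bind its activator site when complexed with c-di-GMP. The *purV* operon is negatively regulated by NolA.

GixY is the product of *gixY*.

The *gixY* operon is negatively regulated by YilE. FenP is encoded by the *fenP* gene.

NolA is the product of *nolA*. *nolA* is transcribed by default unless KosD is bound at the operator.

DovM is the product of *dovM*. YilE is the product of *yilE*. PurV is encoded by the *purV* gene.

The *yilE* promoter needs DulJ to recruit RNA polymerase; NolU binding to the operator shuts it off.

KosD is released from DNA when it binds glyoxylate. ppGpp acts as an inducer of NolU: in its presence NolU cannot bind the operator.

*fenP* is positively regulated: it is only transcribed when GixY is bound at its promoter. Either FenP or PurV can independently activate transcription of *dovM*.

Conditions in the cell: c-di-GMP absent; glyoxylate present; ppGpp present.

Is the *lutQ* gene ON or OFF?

ON

ppGpp is present, so NolU is inactive.
c-di-GMP is absent, so DulJ is inactive.
Required activator DulJ is absent, so *yilE* is not transcribed.
So YilE is not produced.
With no repressor bound, *gixY* is transcribed.
So GixY is produced and active.
No repressor is bound and GixY is active, so *fenP* is transcribed.
So FenP is produced and active.
Glyoxylate is present, so KosD is inactive.
With no repressor bound, *nolA* is transcribed.
So NolA is produced and active.
With repressor NolA bound, *purV* is not transcribed.
So PurV is not produced.
Activator FenP is present, so *dovM* is transcribed.
So DovM is produced and active.
No repressor is bound and DovM is active, so *lutQ* is transcribed.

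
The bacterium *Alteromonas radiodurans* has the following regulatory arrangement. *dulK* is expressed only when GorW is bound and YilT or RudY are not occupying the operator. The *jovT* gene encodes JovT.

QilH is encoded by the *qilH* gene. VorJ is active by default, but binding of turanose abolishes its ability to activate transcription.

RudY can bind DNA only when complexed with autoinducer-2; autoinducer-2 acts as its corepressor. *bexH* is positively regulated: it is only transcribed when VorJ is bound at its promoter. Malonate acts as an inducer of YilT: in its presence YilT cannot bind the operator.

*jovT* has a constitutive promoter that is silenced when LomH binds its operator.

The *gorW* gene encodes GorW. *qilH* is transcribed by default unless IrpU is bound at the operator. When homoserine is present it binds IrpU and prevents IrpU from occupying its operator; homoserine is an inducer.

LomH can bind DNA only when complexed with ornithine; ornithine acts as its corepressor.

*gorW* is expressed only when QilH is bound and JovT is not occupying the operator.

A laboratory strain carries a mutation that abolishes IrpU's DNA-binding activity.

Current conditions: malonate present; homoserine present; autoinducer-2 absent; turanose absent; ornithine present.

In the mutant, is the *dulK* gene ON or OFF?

ON

Ornithine is present, so LomH is active.
With repressor LomH bound, *jovT* is not transcribed.
So JovT is not produced.
IrpU is non-functional in this strain, so it has no effect.
With no repressor bound, *qilH* is transcribed.
So QilH is produced and active.
No repressor is bound and QilH is active, so *gorW* is transcribed.
So GorW is produced and active.
Malonate is present, so YilT is inactive.
Autoinducer-2 is absent, so RudY is inactive.
No repressor is bound and GorW is active, so *dulK* is transcribed.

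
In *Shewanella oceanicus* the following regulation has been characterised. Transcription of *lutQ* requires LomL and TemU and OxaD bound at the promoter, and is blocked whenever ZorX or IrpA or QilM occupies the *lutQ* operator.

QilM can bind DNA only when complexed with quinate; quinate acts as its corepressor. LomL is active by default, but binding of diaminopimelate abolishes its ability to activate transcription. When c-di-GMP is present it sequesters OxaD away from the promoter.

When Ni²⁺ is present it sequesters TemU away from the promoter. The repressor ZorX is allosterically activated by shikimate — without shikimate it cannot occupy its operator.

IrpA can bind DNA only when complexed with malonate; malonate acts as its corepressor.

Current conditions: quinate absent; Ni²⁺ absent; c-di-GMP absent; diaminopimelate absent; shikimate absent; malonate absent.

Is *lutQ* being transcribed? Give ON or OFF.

ON

Diaminopimelate is absent, so LomL is active.
Shikimate is absent, so ZorX is inactive.
Ni²⁺ is absent, so TemU is active.
Malonate is absent, so IrpA is inactive.
Quinate is absent, so QilM is inactive.
c-di-GMP is absent, so OxaD is active.
No repressor is bound and LomL and TemU and OxaD are active, so *lutQ* is transcribed.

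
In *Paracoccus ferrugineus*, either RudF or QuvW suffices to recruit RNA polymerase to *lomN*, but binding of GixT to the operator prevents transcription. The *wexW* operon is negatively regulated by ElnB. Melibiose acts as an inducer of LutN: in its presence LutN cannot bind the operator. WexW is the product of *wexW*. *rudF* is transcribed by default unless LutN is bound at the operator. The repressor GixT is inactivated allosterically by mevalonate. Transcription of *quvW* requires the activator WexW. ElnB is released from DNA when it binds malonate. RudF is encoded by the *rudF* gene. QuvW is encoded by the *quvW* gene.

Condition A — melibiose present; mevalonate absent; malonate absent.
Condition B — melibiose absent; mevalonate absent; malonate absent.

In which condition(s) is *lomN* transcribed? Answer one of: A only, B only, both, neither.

Condition A:
Melibiose is present, so LutN is inactive.
With no repressor bound, *rudF* is transcribed.
So RudF is produced and active.
Mevalonate is absent, so GixT is active.
Malonate is absent, so ElnB is active.
With repressor ElnB bound, *wexW* is not transcribed.
So WexW is not produced.
Required activator WexW is absent, so *quvW* is not transcribed.
So QuvW is not produced.
With repressor GixT bound, *lomN* is not transcribed.
→ *lomN* is OFF in A.
Condition B:
Melibiose is absent, so LutN is active.
With repressor LutN bound, *rudF* is not transcribed.
So RudF is not produced.
Mevalonate is absent, so GixT is active.
Malonate is absent, so ElnB is active.
With repressor ElnB bound, *wexW* is not transcribed.
So WexW is not produced.
Required activator WexW is absent, so *quvW* is not transcribed.
So QuvW is not produced.
With repressor GixT bound, *lomN* is not transcribed.
→ *lomN* is OFF in B.

neither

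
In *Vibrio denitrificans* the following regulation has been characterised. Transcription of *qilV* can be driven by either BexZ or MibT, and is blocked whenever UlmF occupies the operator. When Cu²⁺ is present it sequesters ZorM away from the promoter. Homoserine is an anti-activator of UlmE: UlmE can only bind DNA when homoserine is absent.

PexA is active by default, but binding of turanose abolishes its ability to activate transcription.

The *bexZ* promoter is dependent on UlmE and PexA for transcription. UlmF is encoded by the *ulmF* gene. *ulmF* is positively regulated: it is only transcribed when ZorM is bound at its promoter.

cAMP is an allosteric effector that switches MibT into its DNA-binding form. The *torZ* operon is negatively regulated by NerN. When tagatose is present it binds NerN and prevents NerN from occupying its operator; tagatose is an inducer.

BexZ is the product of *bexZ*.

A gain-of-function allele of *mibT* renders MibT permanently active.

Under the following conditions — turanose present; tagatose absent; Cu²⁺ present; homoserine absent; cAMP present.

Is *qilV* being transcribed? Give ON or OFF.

Homoserine is absent, so UlmE is active.
Turanose is present, so PexA is inactive.
Required activator PexA is absent, so *bexZ* is not transcribed.
So BexZ is not produced.
MibT is constitutively active in this strain.
Cu²⁺ is present, so ZorM is inactive.
Required activator ZorM is absent, so *ulmF* is not transcribed.
So UlmF is not produced.
Activator MibT is present, so *qilV* is transcribed.

ON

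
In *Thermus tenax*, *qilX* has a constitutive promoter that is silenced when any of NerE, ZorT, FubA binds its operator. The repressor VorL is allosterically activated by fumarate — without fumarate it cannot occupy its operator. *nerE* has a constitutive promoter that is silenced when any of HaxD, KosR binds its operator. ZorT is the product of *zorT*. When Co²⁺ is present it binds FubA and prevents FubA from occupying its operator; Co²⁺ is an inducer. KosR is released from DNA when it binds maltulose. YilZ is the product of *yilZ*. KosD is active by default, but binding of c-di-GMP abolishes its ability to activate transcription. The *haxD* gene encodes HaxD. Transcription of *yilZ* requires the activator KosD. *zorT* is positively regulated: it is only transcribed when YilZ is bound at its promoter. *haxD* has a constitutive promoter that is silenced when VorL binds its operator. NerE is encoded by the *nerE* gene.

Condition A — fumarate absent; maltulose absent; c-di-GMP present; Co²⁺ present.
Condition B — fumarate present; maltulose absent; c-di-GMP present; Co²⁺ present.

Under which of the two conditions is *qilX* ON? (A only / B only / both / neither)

Condition A:
Fumarate is absent, so VorL is inactive.
With no repressor bound, *haxD* is transcribed.
So HaxD is produced and active.
Maltulose is absent, so KosR is active.
With repressor HaxD bound, *nerE* is not transcribed.
So NerE is not produced.
c-di-GMP is present, so KosD is inactive.
Required activator KosD is absent, so *yilZ* is not transcribed.
So YilZ is not produced.
Required activator YilZ is absent, so *zorT* is not transcribed.
So ZorT is not produced.
Co²⁺ is present, so FubA is inactive.
With no repressor bound, *qilX* is transcribed.
→ *qilX* is ON in A.
Condition B:
Fumarate is present, so VorL is active.
With repressor VorL bound, *haxD* is not transcribed.
So HaxD is not produced.
Maltulose is absent, so KosR is active.
With repressor KosR bound, *nerE* is not transcribed.
So NerE is not produced.
c-di-GMP is present, so KosD is inactive.
Required activator KosD is absent, so *yilZ* is not transcribed.
So YilZ is not produced.
Required activator YilZ is absent, so *zorT* is not transcribed.
So ZorT is not produced.
Co²⁺ is present, so FubA is inactive.
With no repressor bound, *qilX* is transcribed.
→ *qilX* is ON in B.

both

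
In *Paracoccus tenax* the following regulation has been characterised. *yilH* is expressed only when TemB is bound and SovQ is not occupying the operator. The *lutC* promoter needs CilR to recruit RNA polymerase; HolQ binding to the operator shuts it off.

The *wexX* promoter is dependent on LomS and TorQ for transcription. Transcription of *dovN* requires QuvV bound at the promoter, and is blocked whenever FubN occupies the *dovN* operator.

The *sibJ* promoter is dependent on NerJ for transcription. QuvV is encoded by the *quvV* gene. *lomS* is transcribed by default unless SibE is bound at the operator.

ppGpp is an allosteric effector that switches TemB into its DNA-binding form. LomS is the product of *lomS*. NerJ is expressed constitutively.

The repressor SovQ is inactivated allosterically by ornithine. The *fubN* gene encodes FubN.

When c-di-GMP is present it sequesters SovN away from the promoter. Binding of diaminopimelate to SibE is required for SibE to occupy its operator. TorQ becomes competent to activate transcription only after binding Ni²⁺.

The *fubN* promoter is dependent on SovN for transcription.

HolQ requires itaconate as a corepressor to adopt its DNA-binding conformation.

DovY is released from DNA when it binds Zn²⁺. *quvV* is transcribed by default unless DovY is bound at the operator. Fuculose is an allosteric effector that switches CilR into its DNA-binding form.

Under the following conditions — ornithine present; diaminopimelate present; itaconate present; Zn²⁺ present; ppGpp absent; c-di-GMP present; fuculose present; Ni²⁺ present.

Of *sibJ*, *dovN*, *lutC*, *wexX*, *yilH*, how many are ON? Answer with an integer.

NerJ is produced constitutively and is active.
No repressor is bound and NerJ is active, so *sibJ* is transcribed.
→ *sibJ* is ON.
Zn²⁺ is present, so DovY is inactive.
With no repressor bound, *quvV* is transcribed.
So QuvV is produced and active.
c-di-GMP is present, so SovN is inactive.
Required activator SovN is absent, so *fubN* is not transcribed.
So FubN is not produced.
No repressor is bound and QuvV is active, so *dovN* is transcribed.
→ *dovN* is ON.
Fuculose is present, so CilR is active.
Itaconate is present, so HolQ is active.
With repressor HolQ bound, *lutC* is not transcribed.
→ *lutC* is OFF.
Diaminopimelate is present, so SibE is active.
With repressor SibE bound, *lomS* is not transcribed.
So LomS is not produced.
Ni²⁺ is present, so TorQ is active.
Required activator LomS is absent, so *wexX* is not transcribed.
→ *wexX* is OFF.
Ornithine is present, so SovQ is inactive.
ppGpp is absent, so TemB is inactive.
Required activator TemB is absent, so *yilH* is not transcribed.
→ *yilH* is OFF.
2 of the 5 genes are transcribed.

2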